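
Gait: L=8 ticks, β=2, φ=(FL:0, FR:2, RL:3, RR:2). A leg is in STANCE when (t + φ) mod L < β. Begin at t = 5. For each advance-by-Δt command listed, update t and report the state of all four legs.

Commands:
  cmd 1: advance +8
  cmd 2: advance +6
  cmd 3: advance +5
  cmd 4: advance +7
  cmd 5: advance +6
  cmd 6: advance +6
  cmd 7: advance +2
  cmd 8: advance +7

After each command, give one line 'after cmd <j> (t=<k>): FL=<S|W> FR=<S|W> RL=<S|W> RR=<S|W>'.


start t=5: FL=W FR=W RL=S RR=W
cmd 1: advance +8 → t=13, phase=(5,7,0,7) → FL=W FR=W RL=S RR=W
cmd 2: advance +6 → t=19, phase=(3,5,6,5) → FL=W FR=W RL=W RR=W
cmd 3: advance +5 → t=24, phase=(0,2,3,2) → FL=S FR=W RL=W RR=W
cmd 4: advance +7 → t=31, phase=(7,1,2,1) → FL=W FR=S RL=W RR=S
cmd 5: advance +6 → t=37, phase=(5,7,0,7) → FL=W FR=W RL=S RR=W
cmd 6: advance +6 → t=43, phase=(3,5,6,5) → FL=W FR=W RL=W RR=W
cmd 7: advance +2 → t=45, phase=(5,7,0,7) → FL=W FR=W RL=S RR=W
cmd 8: advance +7 → t=52, phase=(4,6,7,6) → FL=W FR=W RL=W RR=W

after cmd 1 (t=13): FL=W FR=W RL=S RR=W
after cmd 2 (t=19): FL=W FR=W RL=W RR=W
after cmd 3 (t=24): FL=S FR=W RL=W RR=W
after cmd 4 (t=31): FL=W FR=S RL=W RR=S
after cmd 5 (t=37): FL=W FR=W RL=S RR=W
after cmd 6 (t=43): FL=W FR=W RL=W RR=W
after cmd 7 (t=45): FL=W FR=W RL=S RR=W
after cmd 8 (t=52): FL=W FR=W RL=W RR=W


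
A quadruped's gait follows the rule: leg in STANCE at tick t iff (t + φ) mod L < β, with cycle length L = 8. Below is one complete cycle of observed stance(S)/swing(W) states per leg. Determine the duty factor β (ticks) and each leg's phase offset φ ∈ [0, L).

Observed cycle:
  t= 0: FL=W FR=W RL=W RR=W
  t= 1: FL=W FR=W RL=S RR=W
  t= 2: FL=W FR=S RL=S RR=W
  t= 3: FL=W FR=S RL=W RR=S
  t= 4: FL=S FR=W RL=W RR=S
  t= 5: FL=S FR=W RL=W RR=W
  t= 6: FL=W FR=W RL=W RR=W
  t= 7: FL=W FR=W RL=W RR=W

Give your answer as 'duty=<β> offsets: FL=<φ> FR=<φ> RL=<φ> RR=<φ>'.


duty=2 offsets: FL=4 FR=6 RL=7 RR=5

duty β = stance ticks per leg = 2
FL: stance ticks = 2; W→S at t=4 → φ=4
FR: stance ticks = 2; W→S at t=2 → φ=6
RL: stance ticks = 2; W→S at t=1 → φ=7
RR: stance ticks = 2; W→S at t=3 → φ=5


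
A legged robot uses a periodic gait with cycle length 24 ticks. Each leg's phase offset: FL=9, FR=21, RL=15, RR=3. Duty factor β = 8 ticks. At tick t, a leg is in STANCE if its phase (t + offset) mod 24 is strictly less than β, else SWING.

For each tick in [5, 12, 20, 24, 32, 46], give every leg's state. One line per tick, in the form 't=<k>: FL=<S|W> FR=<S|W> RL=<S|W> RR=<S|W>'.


t=5: phase=(14,2,20,8) vs β=8 → FL=W FR=S RL=W RR=W
t=12: phase=(21,9,3,15) vs β=8 → FL=W FR=W RL=S RR=W
t=20: phase=(5,17,11,23) vs β=8 → FL=S FR=W RL=W RR=W
t=24: phase=(9,21,15,3) vs β=8 → FL=W FR=W RL=W RR=S
t=32: phase=(17,5,23,11) vs β=8 → FL=W FR=S RL=W RR=W
t=46: phase=(7,19,13,1) vs β=8 → FL=S FR=W RL=W RR=S

t=5: FL=W FR=S RL=W RR=W
t=12: FL=W FR=W RL=S RR=W
t=20: FL=S FR=W RL=W RR=W
t=24: FL=W FR=W RL=W RR=S
t=32: FL=W FR=S RL=W RR=W
t=46: FL=S FR=W RL=W RR=S


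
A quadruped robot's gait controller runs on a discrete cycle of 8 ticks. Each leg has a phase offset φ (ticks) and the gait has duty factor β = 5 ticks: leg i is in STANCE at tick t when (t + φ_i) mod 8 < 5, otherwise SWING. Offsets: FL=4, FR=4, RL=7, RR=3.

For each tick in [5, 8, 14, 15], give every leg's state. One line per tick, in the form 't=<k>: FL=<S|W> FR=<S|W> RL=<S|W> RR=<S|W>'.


t=5: FL=S FR=S RL=S RR=S
t=8: FL=S FR=S RL=W RR=S
t=14: FL=S FR=S RL=W RR=S
t=15: FL=S FR=S RL=W RR=S

t=5: phase=(1,1,4,0) vs β=5 → FL=S FR=S RL=S RR=S
t=8: phase=(4,4,7,3) vs β=5 → FL=S FR=S RL=W RR=S
t=14: phase=(2,2,5,1) vs β=5 → FL=S FR=S RL=W RR=S
t=15: phase=(3,3,6,2) vs β=5 → FL=S FR=S RL=W RR=S


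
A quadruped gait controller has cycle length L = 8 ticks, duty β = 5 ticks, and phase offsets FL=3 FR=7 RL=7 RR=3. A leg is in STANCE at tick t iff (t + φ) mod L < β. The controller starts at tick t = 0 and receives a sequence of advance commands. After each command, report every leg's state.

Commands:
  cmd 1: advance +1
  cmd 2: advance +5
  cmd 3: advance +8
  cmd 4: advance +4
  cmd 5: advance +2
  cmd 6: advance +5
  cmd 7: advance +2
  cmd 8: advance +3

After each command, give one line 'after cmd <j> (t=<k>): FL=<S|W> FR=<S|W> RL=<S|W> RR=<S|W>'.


after cmd 1 (t=1): FL=S FR=S RL=S RR=S
after cmd 2 (t=6): FL=S FR=W RL=W RR=S
after cmd 3 (t=14): FL=S FR=W RL=W RR=S
after cmd 4 (t=18): FL=W FR=S RL=S RR=W
after cmd 5 (t=20): FL=W FR=S RL=S RR=W
after cmd 6 (t=25): FL=S FR=S RL=S RR=S
after cmd 7 (t=27): FL=W FR=S RL=S RR=W
after cmd 8 (t=30): FL=S FR=W RL=W RR=S

start t=0: FL=S FR=W RL=W RR=S
cmd 1: advance +1 → t=1, phase=(4,0,0,4) → FL=S FR=S RL=S RR=S
cmd 2: advance +5 → t=6, phase=(1,5,5,1) → FL=S FR=W RL=W RR=S
cmd 3: advance +8 → t=14, phase=(1,5,5,1) → FL=S FR=W RL=W RR=S
cmd 4: advance +4 → t=18, phase=(5,1,1,5) → FL=W FR=S RL=S RR=W
cmd 5: advance +2 → t=20, phase=(7,3,3,7) → FL=W FR=S RL=S RR=W
cmd 6: advance +5 → t=25, phase=(4,0,0,4) → FL=S FR=S RL=S RR=S
cmd 7: advance +2 → t=27, phase=(6,2,2,6) → FL=W FR=S RL=S RR=W
cmd 8: advance +3 → t=30, phase=(1,5,5,1) → FL=S FR=W RL=W RR=S


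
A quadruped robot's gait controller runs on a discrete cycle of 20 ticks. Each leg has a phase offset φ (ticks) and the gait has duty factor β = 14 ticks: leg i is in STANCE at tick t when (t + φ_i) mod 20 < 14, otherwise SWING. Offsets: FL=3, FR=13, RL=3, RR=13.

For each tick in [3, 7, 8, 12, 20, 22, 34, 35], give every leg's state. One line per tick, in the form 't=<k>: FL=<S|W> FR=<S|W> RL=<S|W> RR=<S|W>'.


t=3: phase=(6,16,6,16) vs β=14 → FL=S FR=W RL=S RR=W
t=7: phase=(10,0,10,0) vs β=14 → FL=S FR=S RL=S RR=S
t=8: phase=(11,1,11,1) vs β=14 → FL=S FR=S RL=S RR=S
t=12: phase=(15,5,15,5) vs β=14 → FL=W FR=S RL=W RR=S
t=20: phase=(3,13,3,13) vs β=14 → FL=S FR=S RL=S RR=S
t=22: phase=(5,15,5,15) vs β=14 → FL=S FR=W RL=S RR=W
t=34: phase=(17,7,17,7) vs β=14 → FL=W FR=S RL=W RR=S
t=35: phase=(18,8,18,8) vs β=14 → FL=W FR=S RL=W RR=S

t=3: FL=S FR=W RL=S RR=W
t=7: FL=S FR=S RL=S RR=S
t=8: FL=S FR=S RL=S RR=S
t=12: FL=W FR=S RL=W RR=S
t=20: FL=S FR=S RL=S RR=S
t=22: FL=S FR=W RL=S RR=W
t=34: FL=W FR=S RL=W RR=S
t=35: FL=W FR=S RL=W RR=S


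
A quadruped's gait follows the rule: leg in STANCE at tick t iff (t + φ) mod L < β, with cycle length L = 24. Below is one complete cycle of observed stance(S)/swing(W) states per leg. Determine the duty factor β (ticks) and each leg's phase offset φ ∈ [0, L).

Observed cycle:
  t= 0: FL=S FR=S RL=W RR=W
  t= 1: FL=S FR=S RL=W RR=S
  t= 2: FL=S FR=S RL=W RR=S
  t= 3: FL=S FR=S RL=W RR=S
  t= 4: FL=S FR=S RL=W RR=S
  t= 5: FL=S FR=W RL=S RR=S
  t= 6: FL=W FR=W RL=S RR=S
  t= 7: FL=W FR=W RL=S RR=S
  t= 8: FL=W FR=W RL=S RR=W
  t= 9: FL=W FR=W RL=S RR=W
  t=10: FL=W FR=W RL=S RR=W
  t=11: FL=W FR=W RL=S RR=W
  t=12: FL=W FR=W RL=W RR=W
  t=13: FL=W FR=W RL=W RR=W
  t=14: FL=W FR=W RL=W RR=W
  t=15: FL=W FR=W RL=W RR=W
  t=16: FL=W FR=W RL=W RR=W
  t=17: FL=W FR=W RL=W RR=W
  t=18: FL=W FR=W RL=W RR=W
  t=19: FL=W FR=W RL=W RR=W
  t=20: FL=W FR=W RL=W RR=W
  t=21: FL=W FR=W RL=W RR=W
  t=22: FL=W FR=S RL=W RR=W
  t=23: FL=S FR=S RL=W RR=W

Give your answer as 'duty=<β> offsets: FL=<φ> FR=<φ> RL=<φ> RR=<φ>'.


duty β = stance ticks per leg = 7
FL: stance ticks = 7; W→S at t=23 → φ=1
FR: stance ticks = 7; W→S at t=22 → φ=2
RL: stance ticks = 7; W→S at t=5 → φ=19
RR: stance ticks = 7; W→S at t=1 → φ=23

duty=7 offsets: FL=1 FR=2 RL=19 RR=23


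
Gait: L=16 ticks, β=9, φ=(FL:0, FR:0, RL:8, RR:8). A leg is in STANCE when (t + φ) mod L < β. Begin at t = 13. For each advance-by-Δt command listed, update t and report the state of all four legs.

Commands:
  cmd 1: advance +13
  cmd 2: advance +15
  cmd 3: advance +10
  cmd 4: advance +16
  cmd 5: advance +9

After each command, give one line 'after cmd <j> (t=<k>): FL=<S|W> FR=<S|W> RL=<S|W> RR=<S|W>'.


after cmd 1 (t=26): FL=W FR=W RL=S RR=S
after cmd 2 (t=41): FL=W FR=W RL=S RR=S
after cmd 3 (t=51): FL=S FR=S RL=W RR=W
after cmd 4 (t=67): FL=S FR=S RL=W RR=W
after cmd 5 (t=76): FL=W FR=W RL=S RR=S

start t=13: FL=W FR=W RL=S RR=S
cmd 1: advance +13 → t=26, phase=(10,10,2,2) → FL=W FR=W RL=S RR=S
cmd 2: advance +15 → t=41, phase=(9,9,1,1) → FL=W FR=W RL=S RR=S
cmd 3: advance +10 → t=51, phase=(3,3,11,11) → FL=S FR=S RL=W RR=W
cmd 4: advance +16 → t=67, phase=(3,3,11,11) → FL=S FR=S RL=W RR=W
cmd 5: advance +9 → t=76, phase=(12,12,4,4) → FL=W FR=W RL=S RR=S


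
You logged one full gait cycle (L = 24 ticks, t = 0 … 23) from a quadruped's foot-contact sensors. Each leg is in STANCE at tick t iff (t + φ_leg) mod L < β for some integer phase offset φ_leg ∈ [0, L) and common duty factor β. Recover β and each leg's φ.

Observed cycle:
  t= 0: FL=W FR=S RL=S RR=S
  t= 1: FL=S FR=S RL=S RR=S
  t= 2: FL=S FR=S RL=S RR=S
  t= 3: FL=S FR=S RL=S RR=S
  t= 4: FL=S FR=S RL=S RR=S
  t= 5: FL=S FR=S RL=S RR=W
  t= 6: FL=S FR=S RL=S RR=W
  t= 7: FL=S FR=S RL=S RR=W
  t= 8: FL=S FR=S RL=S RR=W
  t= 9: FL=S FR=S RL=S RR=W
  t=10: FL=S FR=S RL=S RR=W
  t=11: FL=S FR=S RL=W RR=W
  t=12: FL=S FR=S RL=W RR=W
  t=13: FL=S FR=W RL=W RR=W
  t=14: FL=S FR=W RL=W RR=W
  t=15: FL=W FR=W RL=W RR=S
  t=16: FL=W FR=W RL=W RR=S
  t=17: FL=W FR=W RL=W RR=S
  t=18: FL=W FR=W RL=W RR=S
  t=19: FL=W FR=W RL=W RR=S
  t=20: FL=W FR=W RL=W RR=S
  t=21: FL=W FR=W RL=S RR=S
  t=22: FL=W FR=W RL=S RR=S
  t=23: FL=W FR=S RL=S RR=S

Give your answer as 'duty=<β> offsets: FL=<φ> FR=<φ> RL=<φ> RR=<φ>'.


duty=14 offsets: FL=23 FR=1 RL=3 RR=9

duty β = stance ticks per leg = 14
FL: stance ticks = 14; W→S at t=1 → φ=23
FR: stance ticks = 14; W→S at t=23 → φ=1
RL: stance ticks = 14; W→S at t=21 → φ=3
RR: stance ticks = 14; W→S at t=15 → φ=9


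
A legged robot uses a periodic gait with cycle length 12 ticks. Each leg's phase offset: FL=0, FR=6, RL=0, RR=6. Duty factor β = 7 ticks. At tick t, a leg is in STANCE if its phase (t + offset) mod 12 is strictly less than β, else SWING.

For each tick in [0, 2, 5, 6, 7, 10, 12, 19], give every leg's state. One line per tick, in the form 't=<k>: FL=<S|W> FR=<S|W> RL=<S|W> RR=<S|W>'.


t=0: phase=(0,6,0,6) vs β=7 → FL=S FR=S RL=S RR=S
t=2: phase=(2,8,2,8) vs β=7 → FL=S FR=W RL=S RR=W
t=5: phase=(5,11,5,11) vs β=7 → FL=S FR=W RL=S RR=W
t=6: phase=(6,0,6,0) vs β=7 → FL=S FR=S RL=S RR=S
t=7: phase=(7,1,7,1) vs β=7 → FL=W FR=S RL=W RR=S
t=10: phase=(10,4,10,4) vs β=7 → FL=W FR=S RL=W RR=S
t=12: phase=(0,6,0,6) vs β=7 → FL=S FR=S RL=S RR=S
t=19: phase=(7,1,7,1) vs β=7 → FL=W FR=S RL=W RR=S

t=0: FL=S FR=S RL=S RR=S
t=2: FL=S FR=W RL=S RR=W
t=5: FL=S FR=W RL=S RR=W
t=6: FL=S FR=S RL=S RR=S
t=7: FL=W FR=S RL=W RR=S
t=10: FL=W FR=S RL=W RR=S
t=12: FL=S FR=S RL=S RR=S
t=19: FL=W FR=S RL=W RR=S


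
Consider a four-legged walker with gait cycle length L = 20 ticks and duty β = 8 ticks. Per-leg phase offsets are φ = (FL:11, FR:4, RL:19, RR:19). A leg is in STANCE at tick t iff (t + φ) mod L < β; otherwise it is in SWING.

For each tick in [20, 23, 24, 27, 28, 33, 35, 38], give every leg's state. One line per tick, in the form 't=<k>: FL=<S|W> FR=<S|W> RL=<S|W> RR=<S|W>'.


t=20: FL=W FR=S RL=W RR=W
t=23: FL=W FR=S RL=S RR=S
t=24: FL=W FR=W RL=S RR=S
t=27: FL=W FR=W RL=S RR=S
t=28: FL=W FR=W RL=S RR=S
t=33: FL=S FR=W RL=W RR=W
t=35: FL=S FR=W RL=W RR=W
t=38: FL=W FR=S RL=W RR=W

t=20: phase=(11,4,19,19) vs β=8 → FL=W FR=S RL=W RR=W
t=23: phase=(14,7,2,2) vs β=8 → FL=W FR=S RL=S RR=S
t=24: phase=(15,8,3,3) vs β=8 → FL=W FR=W RL=S RR=S
t=27: phase=(18,11,6,6) vs β=8 → FL=W FR=W RL=S RR=S
t=28: phase=(19,12,7,7) vs β=8 → FL=W FR=W RL=S RR=S
t=33: phase=(4,17,12,12) vs β=8 → FL=S FR=W RL=W RR=W
t=35: phase=(6,19,14,14) vs β=8 → FL=S FR=W RL=W RR=W
t=38: phase=(9,2,17,17) vs β=8 → FL=W FR=S RL=W RR=W


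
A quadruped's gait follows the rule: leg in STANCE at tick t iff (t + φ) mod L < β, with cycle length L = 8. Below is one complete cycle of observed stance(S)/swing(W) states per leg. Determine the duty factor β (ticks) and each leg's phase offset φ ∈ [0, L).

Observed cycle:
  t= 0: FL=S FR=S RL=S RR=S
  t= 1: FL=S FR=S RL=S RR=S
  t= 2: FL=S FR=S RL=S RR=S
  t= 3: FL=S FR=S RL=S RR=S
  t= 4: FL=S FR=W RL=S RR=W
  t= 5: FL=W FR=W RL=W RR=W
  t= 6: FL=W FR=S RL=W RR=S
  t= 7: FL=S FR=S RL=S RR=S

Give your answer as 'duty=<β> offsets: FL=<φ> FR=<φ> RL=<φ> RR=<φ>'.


duty=6 offsets: FL=1 FR=2 RL=1 RR=2

duty β = stance ticks per leg = 6
FL: stance ticks = 6; W→S at t=7 → φ=1
FR: stance ticks = 6; W→S at t=6 → φ=2
RL: stance ticks = 6; W→S at t=7 → φ=1
RR: stance ticks = 6; W→S at t=6 → φ=2


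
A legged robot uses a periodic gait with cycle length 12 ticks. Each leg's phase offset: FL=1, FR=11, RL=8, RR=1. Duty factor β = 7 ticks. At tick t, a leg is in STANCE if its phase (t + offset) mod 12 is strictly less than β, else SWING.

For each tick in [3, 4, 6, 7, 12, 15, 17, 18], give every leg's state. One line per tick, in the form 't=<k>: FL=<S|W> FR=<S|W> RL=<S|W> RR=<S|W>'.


t=3: FL=S FR=S RL=W RR=S
t=4: FL=S FR=S RL=S RR=S
t=6: FL=W FR=S RL=S RR=W
t=7: FL=W FR=S RL=S RR=W
t=12: FL=S FR=W RL=W RR=S
t=15: FL=S FR=S RL=W RR=S
t=17: FL=S FR=S RL=S RR=S
t=18: FL=W FR=S RL=S RR=W

t=3: phase=(4,2,11,4) vs β=7 → FL=S FR=S RL=W RR=S
t=4: phase=(5,3,0,5) vs β=7 → FL=S FR=S RL=S RR=S
t=6: phase=(7,5,2,7) vs β=7 → FL=W FR=S RL=S RR=W
t=7: phase=(8,6,3,8) vs β=7 → FL=W FR=S RL=S RR=W
t=12: phase=(1,11,8,1) vs β=7 → FL=S FR=W RL=W RR=S
t=15: phase=(4,2,11,4) vs β=7 → FL=S FR=S RL=W RR=S
t=17: phase=(6,4,1,6) vs β=7 → FL=S FR=S RL=S RR=S
t=18: phase=(7,5,2,7) vs β=7 → FL=W FR=S RL=S RR=W


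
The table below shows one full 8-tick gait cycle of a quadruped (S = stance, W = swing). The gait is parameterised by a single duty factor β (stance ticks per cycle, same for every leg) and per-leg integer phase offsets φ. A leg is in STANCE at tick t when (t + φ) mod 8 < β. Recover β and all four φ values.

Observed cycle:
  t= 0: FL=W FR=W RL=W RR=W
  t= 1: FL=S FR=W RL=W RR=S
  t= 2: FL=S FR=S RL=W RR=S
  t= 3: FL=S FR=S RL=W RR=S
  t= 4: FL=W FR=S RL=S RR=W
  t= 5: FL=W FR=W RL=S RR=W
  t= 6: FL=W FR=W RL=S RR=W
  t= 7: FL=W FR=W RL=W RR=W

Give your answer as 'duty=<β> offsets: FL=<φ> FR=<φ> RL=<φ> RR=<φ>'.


duty=3 offsets: FL=7 FR=6 RL=4 RR=7

duty β = stance ticks per leg = 3
FL: stance ticks = 3; W→S at t=1 → φ=7
FR: stance ticks = 3; W→S at t=2 → φ=6
RL: stance ticks = 3; W→S at t=4 → φ=4
RR: stance ticks = 3; W→S at t=1 → φ=7


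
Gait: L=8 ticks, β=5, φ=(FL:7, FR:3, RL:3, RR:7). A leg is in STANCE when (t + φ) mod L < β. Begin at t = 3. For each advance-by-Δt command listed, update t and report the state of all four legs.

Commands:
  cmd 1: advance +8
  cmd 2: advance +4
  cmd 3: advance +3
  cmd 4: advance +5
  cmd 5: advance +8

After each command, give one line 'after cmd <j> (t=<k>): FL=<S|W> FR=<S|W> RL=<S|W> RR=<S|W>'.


start t=3: FL=S FR=W RL=W RR=S
cmd 1: advance +8 → t=11, phase=(2,6,6,2) → FL=S FR=W RL=W RR=S
cmd 2: advance +4 → t=15, phase=(6,2,2,6) → FL=W FR=S RL=S RR=W
cmd 3: advance +3 → t=18, phase=(1,5,5,1) → FL=S FR=W RL=W RR=S
cmd 4: advance +5 → t=23, phase=(6,2,2,6) → FL=W FR=S RL=S RR=W
cmd 5: advance +8 → t=31, phase=(6,2,2,6) → FL=W FR=S RL=S RR=W

after cmd 1 (t=11): FL=S FR=W RL=W RR=S
after cmd 2 (t=15): FL=W FR=S RL=S RR=W
after cmd 3 (t=18): FL=S FR=W RL=W RR=S
after cmd 4 (t=23): FL=W FR=S RL=S RR=W
after cmd 5 (t=31): FL=W FR=S RL=S RR=W


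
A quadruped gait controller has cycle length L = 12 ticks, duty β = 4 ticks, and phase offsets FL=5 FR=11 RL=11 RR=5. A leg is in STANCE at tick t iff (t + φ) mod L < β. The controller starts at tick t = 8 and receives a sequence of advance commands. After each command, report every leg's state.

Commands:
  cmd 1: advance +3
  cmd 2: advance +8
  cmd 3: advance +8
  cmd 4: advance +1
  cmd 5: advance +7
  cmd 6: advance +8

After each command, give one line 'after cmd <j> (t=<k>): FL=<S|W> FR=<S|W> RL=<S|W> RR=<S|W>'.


start t=8: FL=S FR=W RL=W RR=S
cmd 1: advance +3 → t=11, phase=(4,10,10,4) → FL=W FR=W RL=W RR=W
cmd 2: advance +8 → t=19, phase=(0,6,6,0) → FL=S FR=W RL=W RR=S
cmd 3: advance +8 → t=27, phase=(8,2,2,8) → FL=W FR=S RL=S RR=W
cmd 4: advance +1 → t=28, phase=(9,3,3,9) → FL=W FR=S RL=S RR=W
cmd 5: advance +7 → t=35, phase=(4,10,10,4) → FL=W FR=W RL=W RR=W
cmd 6: advance +8 → t=43, phase=(0,6,6,0) → FL=S FR=W RL=W RR=S

after cmd 1 (t=11): FL=W FR=W RL=W RR=W
after cmd 2 (t=19): FL=S FR=W RL=W RR=S
after cmd 3 (t=27): FL=W FR=S RL=S RR=W
after cmd 4 (t=28): FL=W FR=S RL=S RR=W
after cmd 5 (t=35): FL=W FR=W RL=W RR=W
after cmd 6 (t=43): FL=S FR=W RL=W RR=S


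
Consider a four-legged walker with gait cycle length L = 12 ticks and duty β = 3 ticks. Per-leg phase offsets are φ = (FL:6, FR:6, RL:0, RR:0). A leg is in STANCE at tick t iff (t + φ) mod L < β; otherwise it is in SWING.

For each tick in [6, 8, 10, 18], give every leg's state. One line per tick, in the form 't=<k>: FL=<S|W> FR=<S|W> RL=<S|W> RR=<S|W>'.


t=6: FL=S FR=S RL=W RR=W
t=8: FL=S FR=S RL=W RR=W
t=10: FL=W FR=W RL=W RR=W
t=18: FL=S FR=S RL=W RR=W

t=6: phase=(0,0,6,6) vs β=3 → FL=S FR=S RL=W RR=W
t=8: phase=(2,2,8,8) vs β=3 → FL=S FR=S RL=W RR=W
t=10: phase=(4,4,10,10) vs β=3 → FL=W FR=W RL=W RR=W
t=18: phase=(0,0,6,6) vs β=3 → FL=S FR=S RL=W RR=W


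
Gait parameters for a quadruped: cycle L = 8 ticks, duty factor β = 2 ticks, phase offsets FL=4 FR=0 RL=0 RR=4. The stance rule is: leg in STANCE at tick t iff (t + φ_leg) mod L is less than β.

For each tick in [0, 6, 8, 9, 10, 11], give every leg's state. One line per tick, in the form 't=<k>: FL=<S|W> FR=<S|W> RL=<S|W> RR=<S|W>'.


t=0: FL=W FR=S RL=S RR=W
t=6: FL=W FR=W RL=W RR=W
t=8: FL=W FR=S RL=S RR=W
t=9: FL=W FR=S RL=S RR=W
t=10: FL=W FR=W RL=W RR=W
t=11: FL=W FR=W RL=W RR=W

t=0: phase=(4,0,0,4) vs β=2 → FL=W FR=S RL=S RR=W
t=6: phase=(2,6,6,2) vs β=2 → FL=W FR=W RL=W RR=W
t=8: phase=(4,0,0,4) vs β=2 → FL=W FR=S RL=S RR=W
t=9: phase=(5,1,1,5) vs β=2 → FL=W FR=S RL=S RR=W
t=10: phase=(6,2,2,6) vs β=2 → FL=W FR=W RL=W RR=W
t=11: phase=(7,3,3,7) vs β=2 → FL=W FR=W RL=W RR=W


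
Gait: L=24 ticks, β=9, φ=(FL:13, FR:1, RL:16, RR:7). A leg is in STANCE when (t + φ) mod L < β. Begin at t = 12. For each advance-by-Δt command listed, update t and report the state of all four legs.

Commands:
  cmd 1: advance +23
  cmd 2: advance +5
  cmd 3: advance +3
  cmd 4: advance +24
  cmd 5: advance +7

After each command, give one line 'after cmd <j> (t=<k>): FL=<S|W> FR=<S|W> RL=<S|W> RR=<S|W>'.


start t=12: FL=S FR=W RL=S RR=W
cmd 1: advance +23 → t=35, phase=(0,12,3,18) → FL=S FR=W RL=S RR=W
cmd 2: advance +5 → t=40, phase=(5,17,8,23) → FL=S FR=W RL=S RR=W
cmd 3: advance +3 → t=43, phase=(8,20,11,2) → FL=S FR=W RL=W RR=S
cmd 4: advance +24 → t=67, phase=(8,20,11,2) → FL=S FR=W RL=W RR=S
cmd 5: advance +7 → t=74, phase=(15,3,18,9) → FL=W FR=S RL=W RR=W

after cmd 1 (t=35): FL=S FR=W RL=S RR=W
after cmd 2 (t=40): FL=S FR=W RL=S RR=W
after cmd 3 (t=43): FL=S FR=W RL=W RR=S
after cmd 4 (t=67): FL=S FR=W RL=W RR=S
after cmd 5 (t=74): FL=W FR=S RL=W RR=W


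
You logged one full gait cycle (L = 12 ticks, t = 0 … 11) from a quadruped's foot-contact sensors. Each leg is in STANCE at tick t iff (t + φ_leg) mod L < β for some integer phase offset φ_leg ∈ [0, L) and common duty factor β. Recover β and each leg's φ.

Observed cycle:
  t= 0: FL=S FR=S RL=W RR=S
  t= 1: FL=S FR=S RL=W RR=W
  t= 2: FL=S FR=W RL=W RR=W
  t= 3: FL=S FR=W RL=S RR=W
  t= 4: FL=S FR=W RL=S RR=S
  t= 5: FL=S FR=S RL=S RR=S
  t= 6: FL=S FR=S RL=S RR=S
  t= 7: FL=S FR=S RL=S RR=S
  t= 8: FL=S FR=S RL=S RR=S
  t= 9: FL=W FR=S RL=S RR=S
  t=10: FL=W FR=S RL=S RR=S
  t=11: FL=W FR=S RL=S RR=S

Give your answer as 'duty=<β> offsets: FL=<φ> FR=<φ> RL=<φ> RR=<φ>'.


duty β = stance ticks per leg = 9
FL: stance ticks = 9; W→S at t=0 → φ=0
FR: stance ticks = 9; W→S at t=5 → φ=7
RL: stance ticks = 9; W→S at t=3 → φ=9
RR: stance ticks = 9; W→S at t=4 → φ=8

duty=9 offsets: FL=0 FR=7 RL=9 RR=8


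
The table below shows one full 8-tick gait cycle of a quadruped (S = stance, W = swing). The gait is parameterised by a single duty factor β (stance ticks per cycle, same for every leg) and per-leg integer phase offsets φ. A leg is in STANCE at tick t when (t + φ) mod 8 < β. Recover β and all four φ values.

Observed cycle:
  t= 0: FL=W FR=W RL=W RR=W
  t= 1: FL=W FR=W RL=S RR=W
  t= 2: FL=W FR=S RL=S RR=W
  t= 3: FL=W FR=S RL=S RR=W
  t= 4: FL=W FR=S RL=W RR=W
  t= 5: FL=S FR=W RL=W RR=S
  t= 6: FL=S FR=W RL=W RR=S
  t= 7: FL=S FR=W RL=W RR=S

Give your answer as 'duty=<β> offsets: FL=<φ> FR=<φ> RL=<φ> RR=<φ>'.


duty=3 offsets: FL=3 FR=6 RL=7 RR=3

duty β = stance ticks per leg = 3
FL: stance ticks = 3; W→S at t=5 → φ=3
FR: stance ticks = 3; W→S at t=2 → φ=6
RL: stance ticks = 3; W→S at t=1 → φ=7
RR: stance ticks = 3; W→S at t=5 → φ=3


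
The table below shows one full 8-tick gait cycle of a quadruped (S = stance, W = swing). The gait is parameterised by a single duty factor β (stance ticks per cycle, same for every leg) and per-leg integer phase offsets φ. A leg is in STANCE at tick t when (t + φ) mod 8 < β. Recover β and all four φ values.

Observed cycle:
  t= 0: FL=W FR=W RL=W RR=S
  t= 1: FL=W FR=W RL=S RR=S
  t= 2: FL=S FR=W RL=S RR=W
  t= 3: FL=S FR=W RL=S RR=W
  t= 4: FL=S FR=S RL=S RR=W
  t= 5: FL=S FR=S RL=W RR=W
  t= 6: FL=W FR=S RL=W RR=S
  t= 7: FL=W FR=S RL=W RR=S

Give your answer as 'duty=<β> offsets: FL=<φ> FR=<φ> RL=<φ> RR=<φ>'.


duty=4 offsets: FL=6 FR=4 RL=7 RR=2

duty β = stance ticks per leg = 4
FL: stance ticks = 4; W→S at t=2 → φ=6
FR: stance ticks = 4; W→S at t=4 → φ=4
RL: stance ticks = 4; W→S at t=1 → φ=7
RR: stance ticks = 4; W→S at t=6 → φ=2


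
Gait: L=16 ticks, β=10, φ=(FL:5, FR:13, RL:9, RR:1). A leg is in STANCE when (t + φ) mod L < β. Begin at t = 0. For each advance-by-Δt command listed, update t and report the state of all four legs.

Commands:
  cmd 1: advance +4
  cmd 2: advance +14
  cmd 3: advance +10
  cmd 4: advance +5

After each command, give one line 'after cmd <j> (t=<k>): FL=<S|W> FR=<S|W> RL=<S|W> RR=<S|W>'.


after cmd 1 (t=4): FL=S FR=S RL=W RR=S
after cmd 2 (t=18): FL=S FR=W RL=W RR=S
after cmd 3 (t=28): FL=S FR=S RL=S RR=W
after cmd 4 (t=33): FL=S FR=W RL=W RR=S

start t=0: FL=S FR=W RL=S RR=S
cmd 1: advance +4 → t=4, phase=(9,1,13,5) → FL=S FR=S RL=W RR=S
cmd 2: advance +14 → t=18, phase=(7,15,11,3) → FL=S FR=W RL=W RR=S
cmd 3: advance +10 → t=28, phase=(1,9,5,13) → FL=S FR=S RL=S RR=W
cmd 4: advance +5 → t=33, phase=(6,14,10,2) → FL=S FR=W RL=W RR=S


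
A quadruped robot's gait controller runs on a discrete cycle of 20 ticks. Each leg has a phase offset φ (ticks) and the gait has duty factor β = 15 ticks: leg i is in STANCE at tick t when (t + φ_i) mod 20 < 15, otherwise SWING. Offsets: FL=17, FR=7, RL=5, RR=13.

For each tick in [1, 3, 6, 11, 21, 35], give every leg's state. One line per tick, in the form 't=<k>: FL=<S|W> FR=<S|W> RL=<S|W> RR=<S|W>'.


t=1: FL=W FR=S RL=S RR=S
t=3: FL=S FR=S RL=S RR=W
t=6: FL=S FR=S RL=S RR=W
t=11: FL=S FR=W RL=W RR=S
t=21: FL=W FR=S RL=S RR=S
t=35: FL=S FR=S RL=S RR=S

t=1: phase=(18,8,6,14) vs β=15 → FL=W FR=S RL=S RR=S
t=3: phase=(0,10,8,16) vs β=15 → FL=S FR=S RL=S RR=W
t=6: phase=(3,13,11,19) vs β=15 → FL=S FR=S RL=S RR=W
t=11: phase=(8,18,16,4) vs β=15 → FL=S FR=W RL=W RR=S
t=21: phase=(18,8,6,14) vs β=15 → FL=W FR=S RL=S RR=S
t=35: phase=(12,2,0,8) vs β=15 → FL=S FR=S RL=S RR=S


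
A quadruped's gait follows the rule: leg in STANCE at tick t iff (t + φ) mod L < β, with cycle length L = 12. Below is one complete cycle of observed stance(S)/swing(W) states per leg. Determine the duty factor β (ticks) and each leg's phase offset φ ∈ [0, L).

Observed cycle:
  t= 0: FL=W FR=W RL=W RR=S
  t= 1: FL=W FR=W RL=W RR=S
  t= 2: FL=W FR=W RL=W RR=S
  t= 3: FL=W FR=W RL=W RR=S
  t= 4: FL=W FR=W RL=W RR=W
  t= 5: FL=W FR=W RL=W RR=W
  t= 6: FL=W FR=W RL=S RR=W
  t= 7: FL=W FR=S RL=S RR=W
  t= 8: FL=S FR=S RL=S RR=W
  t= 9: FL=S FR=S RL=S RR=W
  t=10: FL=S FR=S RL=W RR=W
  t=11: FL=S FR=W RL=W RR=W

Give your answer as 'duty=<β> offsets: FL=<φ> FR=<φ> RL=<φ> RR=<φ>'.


duty β = stance ticks per leg = 4
FL: stance ticks = 4; W→S at t=8 → φ=4
FR: stance ticks = 4; W→S at t=7 → φ=5
RL: stance ticks = 4; W→S at t=6 → φ=6
RR: stance ticks = 4; W→S at t=0 → φ=0

duty=4 offsets: FL=4 FR=5 RL=6 RR=0


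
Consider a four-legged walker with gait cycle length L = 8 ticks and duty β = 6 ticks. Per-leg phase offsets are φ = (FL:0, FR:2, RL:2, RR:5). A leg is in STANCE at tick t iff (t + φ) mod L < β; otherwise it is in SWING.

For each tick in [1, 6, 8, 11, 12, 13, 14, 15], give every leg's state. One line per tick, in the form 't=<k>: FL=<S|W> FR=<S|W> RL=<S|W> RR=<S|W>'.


t=1: FL=S FR=S RL=S RR=W
t=6: FL=W FR=S RL=S RR=S
t=8: FL=S FR=S RL=S RR=S
t=11: FL=S FR=S RL=S RR=S
t=12: FL=S FR=W RL=W RR=S
t=13: FL=S FR=W RL=W RR=S
t=14: FL=W FR=S RL=S RR=S
t=15: FL=W FR=S RL=S RR=S

t=1: phase=(1,3,3,6) vs β=6 → FL=S FR=S RL=S RR=W
t=6: phase=(6,0,0,3) vs β=6 → FL=W FR=S RL=S RR=S
t=8: phase=(0,2,2,5) vs β=6 → FL=S FR=S RL=S RR=S
t=11: phase=(3,5,5,0) vs β=6 → FL=S FR=S RL=S RR=S
t=12: phase=(4,6,6,1) vs β=6 → FL=S FR=W RL=W RR=S
t=13: phase=(5,7,7,2) vs β=6 → FL=S FR=W RL=W RR=S
t=14: phase=(6,0,0,3) vs β=6 → FL=W FR=S RL=S RR=S
t=15: phase=(7,1,1,4) vs β=6 → FL=W FR=S RL=S RR=S


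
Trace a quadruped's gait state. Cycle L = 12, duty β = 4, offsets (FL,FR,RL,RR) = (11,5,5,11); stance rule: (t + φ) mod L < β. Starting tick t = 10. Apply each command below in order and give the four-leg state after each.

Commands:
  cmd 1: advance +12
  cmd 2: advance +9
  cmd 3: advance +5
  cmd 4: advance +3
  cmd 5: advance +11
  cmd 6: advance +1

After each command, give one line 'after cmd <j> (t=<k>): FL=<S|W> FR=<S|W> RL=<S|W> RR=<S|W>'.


after cmd 1 (t=22): FL=W FR=S RL=S RR=W
after cmd 2 (t=31): FL=W FR=S RL=S RR=W
after cmd 3 (t=36): FL=W FR=W RL=W RR=W
after cmd 4 (t=39): FL=S FR=W RL=W RR=S
after cmd 5 (t=50): FL=S FR=W RL=W RR=S
after cmd 6 (t=51): FL=S FR=W RL=W RR=S

start t=10: FL=W FR=S RL=S RR=W
cmd 1: advance +12 → t=22, phase=(9,3,3,9) → FL=W FR=S RL=S RR=W
cmd 2: advance +9 → t=31, phase=(6,0,0,6) → FL=W FR=S RL=S RR=W
cmd 3: advance +5 → t=36, phase=(11,5,5,11) → FL=W FR=W RL=W RR=W
cmd 4: advance +3 → t=39, phase=(2,8,8,2) → FL=S FR=W RL=W RR=S
cmd 5: advance +11 → t=50, phase=(1,7,7,1) → FL=S FR=W RL=W RR=S
cmd 6: advance +1 → t=51, phase=(2,8,8,2) → FL=S FR=W RL=W RR=S


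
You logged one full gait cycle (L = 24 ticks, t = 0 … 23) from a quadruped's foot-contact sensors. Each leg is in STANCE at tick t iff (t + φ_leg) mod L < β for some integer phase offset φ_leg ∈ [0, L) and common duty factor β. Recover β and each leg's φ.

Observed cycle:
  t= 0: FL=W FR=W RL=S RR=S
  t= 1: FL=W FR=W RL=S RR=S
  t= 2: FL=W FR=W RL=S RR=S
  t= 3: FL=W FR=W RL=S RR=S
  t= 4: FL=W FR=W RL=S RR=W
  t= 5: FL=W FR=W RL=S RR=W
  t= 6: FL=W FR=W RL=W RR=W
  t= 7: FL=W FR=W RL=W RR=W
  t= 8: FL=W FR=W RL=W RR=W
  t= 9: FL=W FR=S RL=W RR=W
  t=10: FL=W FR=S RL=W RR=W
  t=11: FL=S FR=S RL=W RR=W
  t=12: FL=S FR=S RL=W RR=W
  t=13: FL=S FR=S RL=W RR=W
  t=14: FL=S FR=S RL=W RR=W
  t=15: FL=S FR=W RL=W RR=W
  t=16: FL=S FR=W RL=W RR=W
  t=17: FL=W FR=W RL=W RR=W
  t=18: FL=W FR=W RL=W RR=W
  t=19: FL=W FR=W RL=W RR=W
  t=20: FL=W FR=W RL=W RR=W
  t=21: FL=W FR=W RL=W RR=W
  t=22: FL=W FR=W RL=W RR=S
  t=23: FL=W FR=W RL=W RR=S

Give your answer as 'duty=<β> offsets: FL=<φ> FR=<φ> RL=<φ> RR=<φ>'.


duty β = stance ticks per leg = 6
FL: stance ticks = 6; W→S at t=11 → φ=13
FR: stance ticks = 6; W→S at t=9 → φ=15
RL: stance ticks = 6; W→S at t=0 → φ=0
RR: stance ticks = 6; W→S at t=22 → φ=2

duty=6 offsets: FL=13 FR=15 RL=0 RR=2


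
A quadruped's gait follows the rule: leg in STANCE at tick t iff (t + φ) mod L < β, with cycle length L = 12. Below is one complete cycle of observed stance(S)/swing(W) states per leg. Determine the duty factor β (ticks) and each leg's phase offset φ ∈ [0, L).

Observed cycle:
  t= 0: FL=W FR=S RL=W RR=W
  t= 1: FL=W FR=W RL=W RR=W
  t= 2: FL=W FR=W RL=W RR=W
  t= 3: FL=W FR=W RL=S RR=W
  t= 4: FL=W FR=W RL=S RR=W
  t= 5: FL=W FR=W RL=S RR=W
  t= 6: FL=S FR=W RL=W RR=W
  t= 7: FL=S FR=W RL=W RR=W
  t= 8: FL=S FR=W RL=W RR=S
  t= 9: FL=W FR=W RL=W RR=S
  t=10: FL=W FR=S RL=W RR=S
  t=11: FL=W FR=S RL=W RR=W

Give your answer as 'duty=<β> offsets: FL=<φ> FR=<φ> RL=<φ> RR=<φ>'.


duty=3 offsets: FL=6 FR=2 RL=9 RR=4

duty β = stance ticks per leg = 3
FL: stance ticks = 3; W→S at t=6 → φ=6
FR: stance ticks = 3; W→S at t=10 → φ=2
RL: stance ticks = 3; W→S at t=3 → φ=9
RR: stance ticks = 3; W→S at t=8 → φ=4


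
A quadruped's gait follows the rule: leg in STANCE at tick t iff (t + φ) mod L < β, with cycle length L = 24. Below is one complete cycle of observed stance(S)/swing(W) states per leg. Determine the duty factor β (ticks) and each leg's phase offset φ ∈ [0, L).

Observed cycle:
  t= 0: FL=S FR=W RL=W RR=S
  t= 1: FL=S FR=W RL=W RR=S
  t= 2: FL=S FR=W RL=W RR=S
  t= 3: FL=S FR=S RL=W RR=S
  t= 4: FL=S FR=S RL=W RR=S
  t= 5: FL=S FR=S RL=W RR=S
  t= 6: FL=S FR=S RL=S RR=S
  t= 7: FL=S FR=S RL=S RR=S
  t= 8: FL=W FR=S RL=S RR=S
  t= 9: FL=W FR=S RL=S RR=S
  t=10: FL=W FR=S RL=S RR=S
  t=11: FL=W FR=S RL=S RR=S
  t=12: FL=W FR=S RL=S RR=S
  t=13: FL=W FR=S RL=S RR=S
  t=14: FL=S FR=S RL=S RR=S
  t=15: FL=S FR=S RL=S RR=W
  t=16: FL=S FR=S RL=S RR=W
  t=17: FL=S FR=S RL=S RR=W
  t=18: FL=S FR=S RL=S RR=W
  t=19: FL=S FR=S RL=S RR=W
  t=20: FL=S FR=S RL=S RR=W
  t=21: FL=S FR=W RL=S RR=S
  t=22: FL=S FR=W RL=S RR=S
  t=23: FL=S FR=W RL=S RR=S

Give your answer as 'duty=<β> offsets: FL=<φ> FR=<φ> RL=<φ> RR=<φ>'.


duty=18 offsets: FL=10 FR=21 RL=18 RR=3

duty β = stance ticks per leg = 18
FL: stance ticks = 18; W→S at t=14 → φ=10
FR: stance ticks = 18; W→S at t=3 → φ=21
RL: stance ticks = 18; W→S at t=6 → φ=18
RR: stance ticks = 18; W→S at t=21 → φ=3


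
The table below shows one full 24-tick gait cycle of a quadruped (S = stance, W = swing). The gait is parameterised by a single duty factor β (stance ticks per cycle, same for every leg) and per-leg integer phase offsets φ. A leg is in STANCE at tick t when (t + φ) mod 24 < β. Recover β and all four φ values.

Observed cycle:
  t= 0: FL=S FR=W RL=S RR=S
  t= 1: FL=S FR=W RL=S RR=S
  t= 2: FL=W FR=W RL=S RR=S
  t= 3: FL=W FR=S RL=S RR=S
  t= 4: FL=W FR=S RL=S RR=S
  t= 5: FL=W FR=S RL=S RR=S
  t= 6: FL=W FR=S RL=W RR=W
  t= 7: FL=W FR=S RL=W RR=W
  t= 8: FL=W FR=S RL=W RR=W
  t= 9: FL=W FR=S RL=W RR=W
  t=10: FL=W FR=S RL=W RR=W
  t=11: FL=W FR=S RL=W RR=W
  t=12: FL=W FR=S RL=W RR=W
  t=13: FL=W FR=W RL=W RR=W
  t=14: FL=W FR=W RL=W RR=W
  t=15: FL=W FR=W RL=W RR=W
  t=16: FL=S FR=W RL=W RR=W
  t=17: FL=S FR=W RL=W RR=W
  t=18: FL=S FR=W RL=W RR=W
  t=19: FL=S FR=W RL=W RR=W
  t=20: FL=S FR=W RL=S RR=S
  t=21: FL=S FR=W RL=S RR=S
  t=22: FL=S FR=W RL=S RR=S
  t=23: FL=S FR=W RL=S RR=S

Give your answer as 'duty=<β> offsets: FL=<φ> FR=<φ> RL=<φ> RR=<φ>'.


duty β = stance ticks per leg = 10
FL: stance ticks = 10; W→S at t=16 → φ=8
FR: stance ticks = 10; W→S at t=3 → φ=21
RL: stance ticks = 10; W→S at t=20 → φ=4
RR: stance ticks = 10; W→S at t=20 → φ=4

duty=10 offsets: FL=8 FR=21 RL=4 RR=4


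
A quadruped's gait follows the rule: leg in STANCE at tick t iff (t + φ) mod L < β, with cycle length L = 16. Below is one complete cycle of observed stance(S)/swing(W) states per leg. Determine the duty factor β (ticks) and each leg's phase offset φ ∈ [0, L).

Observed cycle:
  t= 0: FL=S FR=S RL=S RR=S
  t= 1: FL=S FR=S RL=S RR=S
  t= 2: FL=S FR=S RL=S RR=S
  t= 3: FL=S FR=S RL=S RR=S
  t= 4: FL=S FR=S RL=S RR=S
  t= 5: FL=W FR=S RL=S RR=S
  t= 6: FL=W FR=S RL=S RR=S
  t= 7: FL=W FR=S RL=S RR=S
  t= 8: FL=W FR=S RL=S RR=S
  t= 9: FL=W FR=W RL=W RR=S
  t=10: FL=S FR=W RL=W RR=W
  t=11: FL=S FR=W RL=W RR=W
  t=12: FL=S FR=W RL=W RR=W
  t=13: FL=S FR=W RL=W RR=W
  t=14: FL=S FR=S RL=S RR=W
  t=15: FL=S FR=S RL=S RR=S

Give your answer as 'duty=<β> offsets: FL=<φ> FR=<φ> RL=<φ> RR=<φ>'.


duty=11 offsets: FL=6 FR=2 RL=2 RR=1

duty β = stance ticks per leg = 11
FL: stance ticks = 11; W→S at t=10 → φ=6
FR: stance ticks = 11; W→S at t=14 → φ=2
RL: stance ticks = 11; W→S at t=14 → φ=2
RR: stance ticks = 11; W→S at t=15 → φ=1


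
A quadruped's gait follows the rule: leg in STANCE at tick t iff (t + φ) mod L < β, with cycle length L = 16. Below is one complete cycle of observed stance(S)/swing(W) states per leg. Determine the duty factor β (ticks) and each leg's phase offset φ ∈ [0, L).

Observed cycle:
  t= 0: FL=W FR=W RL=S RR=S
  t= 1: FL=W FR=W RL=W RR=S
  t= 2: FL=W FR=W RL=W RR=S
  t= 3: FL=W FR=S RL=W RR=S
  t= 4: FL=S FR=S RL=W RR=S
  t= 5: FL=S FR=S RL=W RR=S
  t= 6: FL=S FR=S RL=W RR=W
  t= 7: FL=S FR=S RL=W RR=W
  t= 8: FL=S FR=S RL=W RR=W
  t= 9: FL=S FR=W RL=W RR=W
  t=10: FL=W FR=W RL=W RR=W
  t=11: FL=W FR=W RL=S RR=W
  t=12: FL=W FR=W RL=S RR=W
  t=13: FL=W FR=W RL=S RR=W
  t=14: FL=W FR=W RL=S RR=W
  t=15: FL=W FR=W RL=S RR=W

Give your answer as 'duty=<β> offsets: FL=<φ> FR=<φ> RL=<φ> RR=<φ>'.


duty=6 offsets: FL=12 FR=13 RL=5 RR=0

duty β = stance ticks per leg = 6
FL: stance ticks = 6; W→S at t=4 → φ=12
FR: stance ticks = 6; W→S at t=3 → φ=13
RL: stance ticks = 6; W→S at t=11 → φ=5
RR: stance ticks = 6; W→S at t=0 → φ=0


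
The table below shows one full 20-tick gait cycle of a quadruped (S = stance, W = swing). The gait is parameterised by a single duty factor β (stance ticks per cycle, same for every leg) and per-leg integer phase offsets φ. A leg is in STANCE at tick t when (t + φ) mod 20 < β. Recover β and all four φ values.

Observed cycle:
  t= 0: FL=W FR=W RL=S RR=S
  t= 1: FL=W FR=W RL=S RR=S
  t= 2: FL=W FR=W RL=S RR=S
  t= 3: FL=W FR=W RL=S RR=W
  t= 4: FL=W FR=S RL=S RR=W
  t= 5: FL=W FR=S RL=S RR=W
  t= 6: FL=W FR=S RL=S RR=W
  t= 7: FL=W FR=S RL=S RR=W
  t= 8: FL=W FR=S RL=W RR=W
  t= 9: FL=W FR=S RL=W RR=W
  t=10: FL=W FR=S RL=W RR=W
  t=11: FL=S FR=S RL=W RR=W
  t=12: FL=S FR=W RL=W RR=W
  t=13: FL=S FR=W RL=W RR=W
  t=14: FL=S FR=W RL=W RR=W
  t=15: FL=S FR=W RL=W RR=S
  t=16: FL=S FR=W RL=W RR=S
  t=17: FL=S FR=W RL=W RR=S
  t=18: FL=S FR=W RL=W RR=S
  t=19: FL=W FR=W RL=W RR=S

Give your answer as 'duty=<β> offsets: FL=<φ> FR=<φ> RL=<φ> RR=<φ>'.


duty β = stance ticks per leg = 8
FL: stance ticks = 8; W→S at t=11 → φ=9
FR: stance ticks = 8; W→S at t=4 → φ=16
RL: stance ticks = 8; W→S at t=0 → φ=0
RR: stance ticks = 8; W→S at t=15 → φ=5

duty=8 offsets: FL=9 FR=16 RL=0 RR=5


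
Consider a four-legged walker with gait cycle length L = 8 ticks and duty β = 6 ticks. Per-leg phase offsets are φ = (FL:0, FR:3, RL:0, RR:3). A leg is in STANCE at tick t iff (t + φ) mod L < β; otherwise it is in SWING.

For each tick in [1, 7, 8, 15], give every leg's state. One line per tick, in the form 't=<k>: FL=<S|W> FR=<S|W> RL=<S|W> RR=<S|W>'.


t=1: phase=(1,4,1,4) vs β=6 → FL=S FR=S RL=S RR=S
t=7: phase=(7,2,7,2) vs β=6 → FL=W FR=S RL=W RR=S
t=8: phase=(0,3,0,3) vs β=6 → FL=S FR=S RL=S RR=S
t=15: phase=(7,2,7,2) vs β=6 → FL=W FR=S RL=W RR=S

t=1: FL=S FR=S RL=S RR=S
t=7: FL=W FR=S RL=W RR=S
t=8: FL=S FR=S RL=S RR=S
t=15: FL=W FR=S RL=W RR=S


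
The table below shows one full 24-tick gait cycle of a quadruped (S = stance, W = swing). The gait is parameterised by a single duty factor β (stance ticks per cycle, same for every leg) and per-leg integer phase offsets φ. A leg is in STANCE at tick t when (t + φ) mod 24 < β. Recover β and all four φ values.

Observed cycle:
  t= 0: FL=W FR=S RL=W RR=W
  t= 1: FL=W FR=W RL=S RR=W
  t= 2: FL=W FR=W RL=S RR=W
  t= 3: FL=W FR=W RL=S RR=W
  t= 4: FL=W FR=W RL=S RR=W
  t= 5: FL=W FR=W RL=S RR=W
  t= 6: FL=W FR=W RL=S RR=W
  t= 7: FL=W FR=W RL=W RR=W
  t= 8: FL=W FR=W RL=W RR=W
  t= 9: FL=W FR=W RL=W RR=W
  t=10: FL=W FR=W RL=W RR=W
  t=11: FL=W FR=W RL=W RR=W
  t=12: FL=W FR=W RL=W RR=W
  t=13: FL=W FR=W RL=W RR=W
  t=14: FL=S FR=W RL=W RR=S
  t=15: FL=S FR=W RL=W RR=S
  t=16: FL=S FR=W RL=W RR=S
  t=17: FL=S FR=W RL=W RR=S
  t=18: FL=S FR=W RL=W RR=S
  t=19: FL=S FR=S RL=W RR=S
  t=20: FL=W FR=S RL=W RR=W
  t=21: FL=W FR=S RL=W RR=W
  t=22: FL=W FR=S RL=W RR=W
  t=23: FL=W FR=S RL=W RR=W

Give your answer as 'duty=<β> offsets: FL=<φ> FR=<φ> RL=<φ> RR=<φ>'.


duty β = stance ticks per leg = 6
FL: stance ticks = 6; W→S at t=14 → φ=10
FR: stance ticks = 6; W→S at t=19 → φ=5
RL: stance ticks = 6; W→S at t=1 → φ=23
RR: stance ticks = 6; W→S at t=14 → φ=10

duty=6 offsets: FL=10 FR=5 RL=23 RR=10


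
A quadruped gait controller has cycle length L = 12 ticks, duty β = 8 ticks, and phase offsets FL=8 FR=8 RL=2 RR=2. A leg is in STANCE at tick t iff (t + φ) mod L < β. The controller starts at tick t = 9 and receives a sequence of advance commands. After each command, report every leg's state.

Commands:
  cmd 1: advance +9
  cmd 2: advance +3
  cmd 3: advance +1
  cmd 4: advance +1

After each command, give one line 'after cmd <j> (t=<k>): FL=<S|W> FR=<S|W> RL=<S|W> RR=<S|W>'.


start t=9: FL=S FR=S RL=W RR=W
cmd 1: advance +9 → t=18, phase=(2,2,8,8) → FL=S FR=S RL=W RR=W
cmd 2: advance +3 → t=21, phase=(5,5,11,11) → FL=S FR=S RL=W RR=W
cmd 3: advance +1 → t=22, phase=(6,6,0,0) → FL=S FR=S RL=S RR=S
cmd 4: advance +1 → t=23, phase=(7,7,1,1) → FL=S FR=S RL=S RR=S

after cmd 1 (t=18): FL=S FR=S RL=W RR=W
after cmd 2 (t=21): FL=S FR=S RL=W RR=W
after cmd 3 (t=22): FL=S FR=S RL=S RR=S
after cmd 4 (t=23): FL=S FR=S RL=S RR=S


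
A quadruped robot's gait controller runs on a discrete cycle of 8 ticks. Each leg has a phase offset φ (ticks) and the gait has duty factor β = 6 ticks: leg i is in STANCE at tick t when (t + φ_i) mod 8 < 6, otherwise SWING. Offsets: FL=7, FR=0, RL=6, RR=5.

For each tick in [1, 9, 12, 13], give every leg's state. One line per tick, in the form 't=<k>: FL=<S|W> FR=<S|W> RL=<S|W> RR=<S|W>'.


t=1: phase=(0,1,7,6) vs β=6 → FL=S FR=S RL=W RR=W
t=9: phase=(0,1,7,6) vs β=6 → FL=S FR=S RL=W RR=W
t=12: phase=(3,4,2,1) vs β=6 → FL=S FR=S RL=S RR=S
t=13: phase=(4,5,3,2) vs β=6 → FL=S FR=S RL=S RR=S

t=1: FL=S FR=S RL=W RR=W
t=9: FL=S FR=S RL=W RR=W
t=12: FL=S FR=S RL=S RR=S
t=13: FL=S FR=S RL=S RR=S


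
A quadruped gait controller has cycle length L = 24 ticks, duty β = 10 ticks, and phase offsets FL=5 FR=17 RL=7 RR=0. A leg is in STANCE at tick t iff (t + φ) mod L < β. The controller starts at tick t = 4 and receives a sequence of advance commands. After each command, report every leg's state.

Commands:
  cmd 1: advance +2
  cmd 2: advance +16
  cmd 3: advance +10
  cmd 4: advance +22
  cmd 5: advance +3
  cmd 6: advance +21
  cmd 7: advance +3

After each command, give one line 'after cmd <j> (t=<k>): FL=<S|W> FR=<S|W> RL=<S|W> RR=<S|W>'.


start t=4: FL=S FR=W RL=W RR=S
cmd 1: advance +2 → t=6, phase=(11,23,13,6) → FL=W FR=W RL=W RR=S
cmd 2: advance +16 → t=22, phase=(3,15,5,22) → FL=S FR=W RL=S RR=W
cmd 3: advance +10 → t=32, phase=(13,1,15,8) → FL=W FR=S RL=W RR=S
cmd 4: advance +22 → t=54, phase=(11,23,13,6) → FL=W FR=W RL=W RR=S
cmd 5: advance +3 → t=57, phase=(14,2,16,9) → FL=W FR=S RL=W RR=S
cmd 6: advance +21 → t=78, phase=(11,23,13,6) → FL=W FR=W RL=W RR=S
cmd 7: advance +3 → t=81, phase=(14,2,16,9) → FL=W FR=S RL=W RR=S

after cmd 1 (t=6): FL=W FR=W RL=W RR=S
after cmd 2 (t=22): FL=S FR=W RL=S RR=W
after cmd 3 (t=32): FL=W FR=S RL=W RR=S
after cmd 4 (t=54): FL=W FR=W RL=W RR=S
after cmd 5 (t=57): FL=W FR=S RL=W RR=S
after cmd 6 (t=78): FL=W FR=W RL=W RR=S
after cmd 7 (t=81): FL=W FR=S RL=W RR=S


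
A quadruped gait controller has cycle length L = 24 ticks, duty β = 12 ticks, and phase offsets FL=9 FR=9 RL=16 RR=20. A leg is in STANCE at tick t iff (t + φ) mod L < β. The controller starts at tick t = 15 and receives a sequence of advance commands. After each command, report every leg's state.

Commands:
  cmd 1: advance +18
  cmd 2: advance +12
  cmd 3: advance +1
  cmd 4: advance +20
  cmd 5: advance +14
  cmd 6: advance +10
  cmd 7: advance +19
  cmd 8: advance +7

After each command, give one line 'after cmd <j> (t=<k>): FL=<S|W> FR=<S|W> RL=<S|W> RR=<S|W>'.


start t=15: FL=S FR=S RL=S RR=S
cmd 1: advance +18 → t=33, phase=(18,18,1,5) → FL=W FR=W RL=S RR=S
cmd 2: advance +12 → t=45, phase=(6,6,13,17) → FL=S FR=S RL=W RR=W
cmd 3: advance +1 → t=46, phase=(7,7,14,18) → FL=S FR=S RL=W RR=W
cmd 4: advance +20 → t=66, phase=(3,3,10,14) → FL=S FR=S RL=S RR=W
cmd 5: advance +14 → t=80, phase=(17,17,0,4) → FL=W FR=W RL=S RR=S
cmd 6: advance +10 → t=90, phase=(3,3,10,14) → FL=S FR=S RL=S RR=W
cmd 7: advance +19 → t=109, phase=(22,22,5,9) → FL=W FR=W RL=S RR=S
cmd 8: advance +7 → t=116, phase=(5,5,12,16) → FL=S FR=S RL=W RR=W

after cmd 1 (t=33): FL=W FR=W RL=S RR=S
after cmd 2 (t=45): FL=S FR=S RL=W RR=W
after cmd 3 (t=46): FL=S FR=S RL=W RR=W
after cmd 4 (t=66): FL=S FR=S RL=S RR=W
after cmd 5 (t=80): FL=W FR=W RL=S RR=S
after cmd 6 (t=90): FL=S FR=S RL=S RR=W
after cmd 7 (t=109): FL=W FR=W RL=S RR=S
after cmd 8 (t=116): FL=S FR=S RL=W RR=W
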